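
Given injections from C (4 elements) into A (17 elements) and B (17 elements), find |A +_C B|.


The pushout A +_C B identifies the images of C in A and B.
|A +_C B| = |A| + |B| - |C| (for injections).
= 17 + 17 - 4 = 30

30


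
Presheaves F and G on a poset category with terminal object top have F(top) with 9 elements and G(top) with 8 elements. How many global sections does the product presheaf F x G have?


Global sections of a presheaf on a poset with terminal top satisfy
Gamma(H) ~ H(top). Presheaves admit pointwise products, so
(F x G)(top) = F(top) x G(top) (Cartesian product).
|Gamma(F x G)| = |F(top)| * |G(top)| = 9 * 8 = 72.

72


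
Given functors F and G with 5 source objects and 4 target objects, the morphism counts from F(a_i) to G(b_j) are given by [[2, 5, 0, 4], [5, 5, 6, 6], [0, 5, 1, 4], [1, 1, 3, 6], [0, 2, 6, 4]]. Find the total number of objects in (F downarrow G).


Objects of (F downarrow G) are triples (a, b, h: F(a)->G(b)).
The count equals the sum of all entries in the hom-matrix.
sum(row 0) = 11
sum(row 1) = 22
sum(row 2) = 10
sum(row 3) = 11
sum(row 4) = 12
Grand total = 66

66


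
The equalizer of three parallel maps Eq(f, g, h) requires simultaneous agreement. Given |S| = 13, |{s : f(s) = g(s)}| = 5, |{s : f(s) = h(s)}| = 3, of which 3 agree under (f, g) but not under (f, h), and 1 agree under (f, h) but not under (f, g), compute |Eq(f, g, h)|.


Eq(f, g, h) is the triple-agreement set: points in S where all three
maps take the same value. Using inclusion-exclusion on the pairwise data:
Pair (f, g) agrees on 5 points; pair (f, h) on 3 points.
Points agreeing under (f, g) but not (f, h) = 3; under (f, h) but not (f, g) = 1.
Triple-agreement = agreement-in-(f, g) minus points that agree under (f, g) but not (f, h):
|Eq(f, g, h)| = 5 - 3 = 2
(cross-check via (f, h): 3 - 1 = 2.)

2


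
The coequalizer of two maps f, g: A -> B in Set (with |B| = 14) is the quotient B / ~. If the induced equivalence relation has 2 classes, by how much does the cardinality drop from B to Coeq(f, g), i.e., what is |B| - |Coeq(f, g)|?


The coequalizer Coeq(f, g) = B / ~ has one element per equivalence class.
|B| = 14, |Coeq(f, g)| = 2.
|B| - |Coeq(f, g)| = 14 - 2 = 12.

12


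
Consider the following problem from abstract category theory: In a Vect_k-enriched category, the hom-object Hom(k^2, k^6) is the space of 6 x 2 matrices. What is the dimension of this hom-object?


In Vect-enriched categories, Hom(k^n, k^m) is the space of m x n matrices.
dim(Hom(k^2, k^6)) = 6 * 2 = 12

12


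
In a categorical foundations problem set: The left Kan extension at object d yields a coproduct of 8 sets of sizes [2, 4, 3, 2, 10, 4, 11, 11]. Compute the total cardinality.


Pointwise, the left Kan extension (Lan_F H)(d) is the colimit, indexed
by the comma category (F downarrow d), of H composed with the
projection (F downarrow d) -> C. Here that colimit is given
as a coproduct (disjoint union) of sets, so its cardinality is the
sum of the sizes of the summands.
Coproduct of sets with sizes: 2 + 4 + 3 + 2 + 10 + 4 + 11 + 11
= 47

47


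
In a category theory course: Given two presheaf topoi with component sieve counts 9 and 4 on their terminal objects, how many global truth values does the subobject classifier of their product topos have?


In a product of presheaf topoi E_1 x E_2, the subobject classifier
is Omega = Omega_1 x Omega_2 (componentwise), so
|Omega(top)| = |Omega_1(top_1)| * |Omega_2(top_2)|.
= 9 * 4 = 36.

36


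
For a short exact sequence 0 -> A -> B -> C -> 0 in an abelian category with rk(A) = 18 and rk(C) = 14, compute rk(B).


For a short exact sequence 0 -> A -> B -> C -> 0,
rank is additive: rank(B) = rank(A) + rank(C).
rank(B) = 18 + 14 = 32

32


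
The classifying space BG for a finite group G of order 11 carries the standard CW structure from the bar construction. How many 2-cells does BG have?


In the bar-construction CW model of BG, the n-cells are indexed by
n-tuples [g_1|...|g_n] of non-identity elements of G (degenerate
simplices with some g_i = e do not contribute cells), so there are
(|G| - 1)^n n-cells.
For dim = 2 with |G| = 11:
cells = (11 - 1)^2 = 10^2 = 100

100


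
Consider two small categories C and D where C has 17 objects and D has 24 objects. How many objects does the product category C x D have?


The product category C x D has objects that are pairs (c, d).
Number of pairs = |Ob(C)| * |Ob(D)| = 17 * 24 = 408

408


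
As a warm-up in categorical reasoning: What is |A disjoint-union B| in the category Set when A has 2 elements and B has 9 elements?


In Set, the coproduct A + B is the disjoint union.
|A + B| = |A| + |B| = 2 + 9 = 11

11


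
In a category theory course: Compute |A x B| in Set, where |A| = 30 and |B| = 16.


In Set, the product A x B is the Cartesian product.
By the universal property, |A x B| = |A| * |B|.
|A x B| = 30 * 16 = 480

480


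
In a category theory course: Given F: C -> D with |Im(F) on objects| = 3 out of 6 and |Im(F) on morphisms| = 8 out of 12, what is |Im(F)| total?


The image of F consists of distinct objects and distinct morphisms.
|Im(F)| on objects = 3
|Im(F)| on morphisms = 8
Total image cardinality = 3 + 8 = 11

11


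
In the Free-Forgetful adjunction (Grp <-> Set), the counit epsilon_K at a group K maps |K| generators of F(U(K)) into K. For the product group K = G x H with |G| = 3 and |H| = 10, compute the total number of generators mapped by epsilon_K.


The counit epsilon_K: F(U(K)) -> K of the Free-Forgetful adjunction
maps |K| generators of F(U(K)) into K. For K = G x H (the product group),
|G x H| = |G| * |H|.
Total generators mapped = 3 * 10 = 30.

30


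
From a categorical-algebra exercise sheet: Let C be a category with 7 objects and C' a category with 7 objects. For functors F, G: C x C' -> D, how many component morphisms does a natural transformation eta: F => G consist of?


A natural transformation eta: F => G assigns one component morphism per
object of the domain category.
The domain is the product category C x C', so
|Ob(C x C')| = |Ob(C)| * |Ob(C')| = 7 * 7 = 49.
Therefore eta has 49 component morphisms.

49


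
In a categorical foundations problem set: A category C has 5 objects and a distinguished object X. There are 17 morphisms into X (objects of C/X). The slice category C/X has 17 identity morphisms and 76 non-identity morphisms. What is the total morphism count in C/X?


In the slice category C/X, objects are morphisms to X.
Identity morphisms: 17 (one per object of C/X).
Non-identity morphisms: 76.
Total = 17 + 76 = 93

93


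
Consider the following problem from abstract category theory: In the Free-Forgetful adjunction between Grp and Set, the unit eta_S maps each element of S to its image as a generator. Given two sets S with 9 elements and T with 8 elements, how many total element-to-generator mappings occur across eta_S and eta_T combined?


The unit eta_X: X -> U(F(X)) of the Free-Forgetful adjunction
maps each element of X to a generator of F(X). For X = S + T (disjoint
union in Set), |S + T| = |S| + |T|.
Total mappings = 9 + 8 = 17.

17


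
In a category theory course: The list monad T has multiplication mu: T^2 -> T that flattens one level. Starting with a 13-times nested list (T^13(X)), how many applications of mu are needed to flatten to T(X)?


Each application of mu: T^2 -> T removes one layer of nesting.
Starting at depth 13 (i.e., T^13(X)), we need to reach T(X).
Number of mu applications = 13 - 1 = 12

12


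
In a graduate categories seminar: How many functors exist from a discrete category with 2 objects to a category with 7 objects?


A functor from a discrete category C to D is determined by
where each object maps. Each of the 2 objects of C can map
to any of the 7 objects of D independently.
Number of functors = 7^2 = 49

49


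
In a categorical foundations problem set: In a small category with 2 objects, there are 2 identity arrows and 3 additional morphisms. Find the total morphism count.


Each object has an identity morphism, giving 2 identities.
Adding the 3 non-identity morphisms:
Total = 2 + 3 = 5

5


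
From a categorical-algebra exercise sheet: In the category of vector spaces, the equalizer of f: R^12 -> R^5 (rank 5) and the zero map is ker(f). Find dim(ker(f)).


The equalizer of f and the zero map is ker(f).
By the rank-nullity theorem: dim(ker(f)) = dim(domain) - rank(f).
dim(ker(f)) = 12 - 5 = 7

7


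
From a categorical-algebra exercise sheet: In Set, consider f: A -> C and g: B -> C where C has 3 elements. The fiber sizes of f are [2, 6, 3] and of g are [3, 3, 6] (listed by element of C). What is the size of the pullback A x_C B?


The pullback A x_C B consists of pairs (a, b) with f(a) = g(b).
For each element c in C, the fiber product has |f^-1(c)| * |g^-1(c)| elements.
Summing over C: 2 * 3 + 6 * 3 + 3 * 6
= 6 + 18 + 18 = 42

42


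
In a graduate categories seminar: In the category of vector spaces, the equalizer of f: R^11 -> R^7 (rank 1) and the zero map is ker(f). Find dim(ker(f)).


The equalizer of f and the zero map is ker(f).
By the rank-nullity theorem: dim(ker(f)) = dim(domain) - rank(f).
dim(ker(f)) = 11 - 1 = 10

10


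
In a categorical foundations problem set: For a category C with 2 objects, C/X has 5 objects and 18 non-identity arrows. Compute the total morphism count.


In the slice category C/X, objects are morphisms to X.
Identity morphisms: 5 (one per object of C/X).
Non-identity morphisms: 18.
Total = 5 + 18 = 23

23


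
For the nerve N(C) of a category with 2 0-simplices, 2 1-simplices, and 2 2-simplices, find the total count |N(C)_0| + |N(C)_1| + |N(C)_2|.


The 2-skeleton of the nerve N(C) consists of simplices in dimensions 0, 1, 2:
  |N(C)_0| = 2 (objects)
  |N(C)_1| = 2 (morphisms)
  |N(C)_2| = 2 (composable pairs)
Total = 2 + 2 + 2 = 6

6


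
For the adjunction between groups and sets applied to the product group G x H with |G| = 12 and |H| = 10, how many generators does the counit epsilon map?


The counit epsilon_K: F(U(K)) -> K of the Free-Forgetful adjunction
maps |K| generators of F(U(K)) into K. For K = G x H (the product group),
|G x H| = |G| * |H|.
Total generators mapped = 12 * 10 = 120.

120


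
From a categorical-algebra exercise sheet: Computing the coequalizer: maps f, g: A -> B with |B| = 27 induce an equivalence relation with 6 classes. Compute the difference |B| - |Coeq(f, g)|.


The coequalizer Coeq(f, g) = B / ~ has one element per equivalence class.
|B| = 27, |Coeq(f, g)| = 6.
|B| - |Coeq(f, g)| = 27 - 6 = 21.

21


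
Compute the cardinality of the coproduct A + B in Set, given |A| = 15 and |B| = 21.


In Set, the coproduct A + B is the disjoint union.
|A + B| = |A| + |B| = 15 + 21 = 36

36


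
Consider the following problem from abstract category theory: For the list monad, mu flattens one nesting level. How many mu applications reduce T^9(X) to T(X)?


Each application of mu: T^2 -> T removes one layer of nesting.
Starting at depth 9 (i.e., T^9(X)), we need to reach T(X).
Number of mu applications = 9 - 1 = 8

8


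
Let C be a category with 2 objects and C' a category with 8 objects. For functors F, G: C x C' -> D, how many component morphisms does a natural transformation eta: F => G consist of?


A natural transformation eta: F => G assigns one component morphism per
object of the domain category.
The domain is the product category C x C', so
|Ob(C x C')| = |Ob(C)| * |Ob(C')| = 2 * 8 = 16.
Therefore eta has 16 component morphisms.

16


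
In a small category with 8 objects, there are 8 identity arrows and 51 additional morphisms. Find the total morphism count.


Each object has an identity morphism, giving 8 identities.
Adding the 51 non-identity morphisms:
Total = 8 + 51 = 59

59


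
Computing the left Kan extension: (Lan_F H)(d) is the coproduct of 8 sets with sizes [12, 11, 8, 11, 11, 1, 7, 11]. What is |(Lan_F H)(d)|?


Pointwise, the left Kan extension (Lan_F H)(d) is the colimit, indexed
by the comma category (F downarrow d), of H composed with the
projection (F downarrow d) -> C. Here that colimit is given
as a coproduct (disjoint union) of sets, so its cardinality is the
sum of the sizes of the summands.
Coproduct of sets with sizes: 12 + 11 + 8 + 11 + 11 + 1 + 7 + 11
= 72

72


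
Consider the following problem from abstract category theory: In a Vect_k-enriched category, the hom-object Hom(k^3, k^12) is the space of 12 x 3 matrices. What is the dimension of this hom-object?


In Vect-enriched categories, Hom(k^n, k^m) is the space of m x n matrices.
dim(Hom(k^3, k^12)) = 12 * 3 = 36

36


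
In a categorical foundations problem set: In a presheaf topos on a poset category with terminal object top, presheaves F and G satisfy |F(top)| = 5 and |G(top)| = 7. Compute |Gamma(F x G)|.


Global sections of a presheaf on a poset with terminal top satisfy
Gamma(H) ~ H(top). Presheaves admit pointwise products, so
(F x G)(top) = F(top) x G(top) (Cartesian product).
|Gamma(F x G)| = |F(top)| * |G(top)| = 5 * 7 = 35.

35


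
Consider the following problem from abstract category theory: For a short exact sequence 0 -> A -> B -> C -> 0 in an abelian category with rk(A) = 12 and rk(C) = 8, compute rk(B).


For a short exact sequence 0 -> A -> B -> C -> 0,
rank is additive: rank(B) = rank(A) + rank(C).
rank(B) = 12 + 8 = 20

20


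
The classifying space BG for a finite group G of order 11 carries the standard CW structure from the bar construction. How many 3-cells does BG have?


In the bar-construction CW model of BG, the n-cells are indexed by
n-tuples [g_1|...|g_n] of non-identity elements of G (degenerate
simplices with some g_i = e do not contribute cells), so there are
(|G| - 1)^n n-cells.
For dim = 3 with |G| = 11:
cells = (11 - 1)^3 = 10^3 = 1000

1000


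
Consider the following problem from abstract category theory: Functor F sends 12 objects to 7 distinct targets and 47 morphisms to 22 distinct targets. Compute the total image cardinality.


The image of F consists of distinct objects and distinct morphisms.
|Im(F)| on objects = 7
|Im(F)| on morphisms = 22
Total image cardinality = 7 + 22 = 29

29


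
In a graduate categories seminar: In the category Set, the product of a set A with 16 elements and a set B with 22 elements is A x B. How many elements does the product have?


In Set, the product A x B is the Cartesian product.
By the universal property, |A x B| = |A| * |B|.
|A x B| = 16 * 22 = 352

352


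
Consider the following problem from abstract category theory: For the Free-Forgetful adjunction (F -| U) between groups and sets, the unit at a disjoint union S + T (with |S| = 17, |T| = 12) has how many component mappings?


The unit eta_X: X -> U(F(X)) of the Free-Forgetful adjunction
maps each element of X to a generator of F(X). For X = S + T (disjoint
union in Set), |S + T| = |S| + |T|.
Total mappings = 17 + 12 = 29.

29


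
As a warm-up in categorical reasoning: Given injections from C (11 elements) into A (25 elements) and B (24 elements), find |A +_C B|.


The pushout A +_C B identifies the images of C in A and B.
|A +_C B| = |A| + |B| - |C| (for injections).
= 25 + 24 - 11 = 38

38


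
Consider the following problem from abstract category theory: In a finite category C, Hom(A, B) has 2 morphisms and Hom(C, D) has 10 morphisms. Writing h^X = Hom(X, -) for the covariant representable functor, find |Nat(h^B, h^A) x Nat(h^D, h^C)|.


By the Yoneda lemma, Nat(h^B, h^A) is isomorphic to Hom(A, B),
so |Nat(h^B, h^A)| = |Hom(A, B)| and |Nat(h^D, h^C)| = |Hom(C, D)|.
|Hom(A, B)| = 2, |Hom(C, D)| = 10.
|Nat(h^B, h^A) x Nat(h^D, h^C)| = 2 * 10 = 20

20


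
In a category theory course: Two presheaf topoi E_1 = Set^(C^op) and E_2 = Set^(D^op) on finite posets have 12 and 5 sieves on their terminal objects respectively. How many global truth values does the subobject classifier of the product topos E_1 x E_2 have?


In a product of presheaf topoi E_1 x E_2, the subobject classifier
is Omega = Omega_1 x Omega_2 (componentwise), so
|Omega(top)| = |Omega_1(top_1)| * |Omega_2(top_2)|.
= 12 * 5 = 60.

60


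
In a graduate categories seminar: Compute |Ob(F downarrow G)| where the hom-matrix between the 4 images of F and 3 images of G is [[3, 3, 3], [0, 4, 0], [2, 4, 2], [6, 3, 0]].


Objects of (F downarrow G) are triples (a, b, h: F(a)->G(b)).
The count equals the sum of all entries in the hom-matrix.
sum(row 0) = 9
sum(row 1) = 4
sum(row 2) = 8
sum(row 3) = 9
Grand total = 30

30


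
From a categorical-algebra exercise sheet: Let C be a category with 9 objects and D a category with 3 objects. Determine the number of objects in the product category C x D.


The product category C x D has objects that are pairs (c, d).
Number of pairs = |Ob(C)| * |Ob(D)| = 9 * 3 = 27

27


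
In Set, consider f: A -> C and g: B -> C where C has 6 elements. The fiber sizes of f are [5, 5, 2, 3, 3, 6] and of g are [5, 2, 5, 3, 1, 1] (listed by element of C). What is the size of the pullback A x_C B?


The pullback A x_C B consists of pairs (a, b) with f(a) = g(b).
For each element c in C, the fiber product has |f^-1(c)| * |g^-1(c)| elements.
Summing over C: 5 * 5 + 5 * 2 + 2 * 5 + 3 * 3 + 3 * 1 + 6 * 1
= 25 + 10 + 10 + 9 + 3 + 6 = 63

63


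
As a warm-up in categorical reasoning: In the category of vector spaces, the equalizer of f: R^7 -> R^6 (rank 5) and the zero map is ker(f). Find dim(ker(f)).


The equalizer of f and the zero map is ker(f).
By the rank-nullity theorem: dim(ker(f)) = dim(domain) - rank(f).
dim(ker(f)) = 7 - 5 = 2

2


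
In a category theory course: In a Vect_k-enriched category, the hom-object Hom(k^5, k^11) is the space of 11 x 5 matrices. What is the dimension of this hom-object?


In Vect-enriched categories, Hom(k^n, k^m) is the space of m x n matrices.
dim(Hom(k^5, k^11)) = 11 * 5 = 55

55


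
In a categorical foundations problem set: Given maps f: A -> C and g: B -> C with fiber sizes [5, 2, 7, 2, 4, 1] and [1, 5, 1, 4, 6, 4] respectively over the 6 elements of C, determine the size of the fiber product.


The pullback A x_C B consists of pairs (a, b) with f(a) = g(b).
For each element c in C, the fiber product has |f^-1(c)| * |g^-1(c)| elements.
Summing over C: 5 * 1 + 2 * 5 + 7 * 1 + 2 * 4 + 4 * 6 + 1 * 4
= 5 + 10 + 7 + 8 + 24 + 4 = 58

58


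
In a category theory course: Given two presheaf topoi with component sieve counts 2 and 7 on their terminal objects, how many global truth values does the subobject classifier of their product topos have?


In a product of presheaf topoi E_1 x E_2, the subobject classifier
is Omega = Omega_1 x Omega_2 (componentwise), so
|Omega(top)| = |Omega_1(top_1)| * |Omega_2(top_2)|.
= 2 * 7 = 14.

14


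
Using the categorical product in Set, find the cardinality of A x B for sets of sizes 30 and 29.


In Set, the product A x B is the Cartesian product.
By the universal property, |A x B| = |A| * |B|.
|A x B| = 30 * 29 = 870

870


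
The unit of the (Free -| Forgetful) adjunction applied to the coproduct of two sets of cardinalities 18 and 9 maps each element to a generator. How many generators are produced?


The unit eta_X: X -> U(F(X)) of the Free-Forgetful adjunction
maps each element of X to a generator of F(X). For X = S + T (disjoint
union in Set), |S + T| = |S| + |T|.
Total mappings = 18 + 9 = 27.

27


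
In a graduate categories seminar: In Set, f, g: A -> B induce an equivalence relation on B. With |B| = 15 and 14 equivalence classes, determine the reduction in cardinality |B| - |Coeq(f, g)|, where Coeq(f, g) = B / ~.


The coequalizer Coeq(f, g) = B / ~ has one element per equivalence class.
|B| = 15, |Coeq(f, g)| = 14.
|B| - |Coeq(f, g)| = 15 - 14 = 1.

1


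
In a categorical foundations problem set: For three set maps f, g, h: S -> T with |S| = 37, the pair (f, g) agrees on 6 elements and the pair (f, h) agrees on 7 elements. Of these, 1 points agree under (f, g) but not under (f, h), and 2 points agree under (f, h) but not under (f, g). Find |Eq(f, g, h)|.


Eq(f, g, h) is the triple-agreement set: points in S where all three
maps take the same value. Using inclusion-exclusion on the pairwise data:
Pair (f, g) agrees on 6 points; pair (f, h) on 7 points.
Points agreeing under (f, g) but not (f, h) = 1; under (f, h) but not (f, g) = 2.
Triple-agreement = agreement-in-(f, g) minus points that agree under (f, g) but not (f, h):
|Eq(f, g, h)| = 6 - 1 = 5
(cross-check via (f, h): 7 - 2 = 5.)

5


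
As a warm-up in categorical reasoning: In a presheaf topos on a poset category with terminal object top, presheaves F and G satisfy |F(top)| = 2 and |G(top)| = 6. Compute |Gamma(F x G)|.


Global sections of a presheaf on a poset with terminal top satisfy
Gamma(H) ~ H(top). Presheaves admit pointwise products, so
(F x G)(top) = F(top) x G(top) (Cartesian product).
|Gamma(F x G)| = |F(top)| * |G(top)| = 2 * 6 = 12.

12


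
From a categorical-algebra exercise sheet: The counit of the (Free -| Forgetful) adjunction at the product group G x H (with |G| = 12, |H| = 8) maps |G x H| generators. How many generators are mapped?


The counit epsilon_K: F(U(K)) -> K of the Free-Forgetful adjunction
maps |K| generators of F(U(K)) into K. For K = G x H (the product group),
|G x H| = |G| * |H|.
Total generators mapped = 12 * 8 = 96.

96


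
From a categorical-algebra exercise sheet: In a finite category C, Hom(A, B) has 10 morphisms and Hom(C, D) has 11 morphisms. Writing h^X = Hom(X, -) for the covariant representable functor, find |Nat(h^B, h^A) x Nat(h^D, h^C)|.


By the Yoneda lemma, Nat(h^B, h^A) is isomorphic to Hom(A, B),
so |Nat(h^B, h^A)| = |Hom(A, B)| and |Nat(h^D, h^C)| = |Hom(C, D)|.
|Hom(A, B)| = 10, |Hom(C, D)| = 11.
|Nat(h^B, h^A) x Nat(h^D, h^C)| = 10 * 11 = 110

110


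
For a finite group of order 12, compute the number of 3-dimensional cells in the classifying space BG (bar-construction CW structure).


In the bar-construction CW model of BG, the n-cells are indexed by
n-tuples [g_1|...|g_n] of non-identity elements of G (degenerate
simplices with some g_i = e do not contribute cells), so there are
(|G| - 1)^n n-cells.
For dim = 3 with |G| = 12:
cells = (12 - 1)^3 = 11^3 = 1331

1331


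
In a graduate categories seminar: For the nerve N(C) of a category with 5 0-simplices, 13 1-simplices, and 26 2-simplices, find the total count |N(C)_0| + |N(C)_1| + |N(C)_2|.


The 2-skeleton of the nerve N(C) consists of simplices in dimensions 0, 1, 2:
  |N(C)_0| = 5 (objects)
  |N(C)_1| = 13 (morphisms)
  |N(C)_2| = 26 (composable pairs)
Total = 5 + 13 + 26 = 44

44


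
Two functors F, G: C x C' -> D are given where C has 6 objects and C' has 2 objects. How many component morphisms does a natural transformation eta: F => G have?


A natural transformation eta: F => G assigns one component morphism per
object of the domain category.
The domain is the product category C x C', so
|Ob(C x C')| = |Ob(C)| * |Ob(C')| = 6 * 2 = 12.
Therefore eta has 12 component morphisms.

12


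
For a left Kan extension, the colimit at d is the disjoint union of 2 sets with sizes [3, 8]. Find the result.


Pointwise, the left Kan extension (Lan_F H)(d) is the colimit, indexed
by the comma category (F downarrow d), of H composed with the
projection (F downarrow d) -> C. Here that colimit is given
as a coproduct (disjoint union) of sets, so its cardinality is the
sum of the sizes of the summands.
Coproduct of sets with sizes: 3 + 8
= 11

11


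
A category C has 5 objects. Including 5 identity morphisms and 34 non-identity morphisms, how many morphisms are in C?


Each object has an identity morphism, giving 5 identities.
Adding the 34 non-identity morphisms:
Total = 5 + 34 = 39

39


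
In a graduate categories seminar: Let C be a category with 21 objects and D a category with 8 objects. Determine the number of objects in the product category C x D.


The product category C x D has objects that are pairs (c, d).
Number of pairs = |Ob(C)| * |Ob(D)| = 21 * 8 = 168

168


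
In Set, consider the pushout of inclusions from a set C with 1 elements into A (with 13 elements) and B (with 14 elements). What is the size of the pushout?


The pushout A +_C B identifies the images of C in A and B.
|A +_C B| = |A| + |B| - |C| (for injections).
= 13 + 14 - 1 = 26

26


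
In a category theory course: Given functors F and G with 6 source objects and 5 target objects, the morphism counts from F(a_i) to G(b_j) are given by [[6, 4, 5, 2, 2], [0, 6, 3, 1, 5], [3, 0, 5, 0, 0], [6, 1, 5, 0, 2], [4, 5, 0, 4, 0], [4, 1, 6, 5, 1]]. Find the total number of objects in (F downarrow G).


Objects of (F downarrow G) are triples (a, b, h: F(a)->G(b)).
The count equals the sum of all entries in the hom-matrix.
sum(row 0) = 19
sum(row 1) = 15
sum(row 2) = 8
sum(row 3) = 14
sum(row 4) = 13
sum(row 5) = 17
Grand total = 86

86


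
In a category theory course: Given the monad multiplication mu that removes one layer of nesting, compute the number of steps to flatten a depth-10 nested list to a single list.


Each application of mu: T^2 -> T removes one layer of nesting.
Starting at depth 10 (i.e., T^10(X)), we need to reach T(X).
Number of mu applications = 10 - 1 = 9

9


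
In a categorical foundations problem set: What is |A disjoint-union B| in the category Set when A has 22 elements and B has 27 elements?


In Set, the coproduct A + B is the disjoint union.
|A + B| = |A| + |B| = 22 + 27 = 49

49


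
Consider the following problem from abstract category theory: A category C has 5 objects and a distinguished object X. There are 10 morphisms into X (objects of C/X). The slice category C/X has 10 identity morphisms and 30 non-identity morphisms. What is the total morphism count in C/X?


In the slice category C/X, objects are morphisms to X.
Identity morphisms: 10 (one per object of C/X).
Non-identity morphisms: 30.
Total = 10 + 30 = 40

40


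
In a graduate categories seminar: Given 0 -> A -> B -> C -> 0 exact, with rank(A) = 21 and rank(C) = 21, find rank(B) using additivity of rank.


For a short exact sequence 0 -> A -> B -> C -> 0,
rank is additive: rank(B) = rank(A) + rank(C).
rank(B) = 21 + 21 = 42

42


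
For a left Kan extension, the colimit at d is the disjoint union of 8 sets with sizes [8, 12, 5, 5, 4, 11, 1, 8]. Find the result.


Pointwise, the left Kan extension (Lan_F H)(d) is the colimit, indexed
by the comma category (F downarrow d), of H composed with the
projection (F downarrow d) -> C. Here that colimit is given
as a coproduct (disjoint union) of sets, so its cardinality is the
sum of the sizes of the summands.
Coproduct of sets with sizes: 8 + 12 + 5 + 5 + 4 + 11 + 1 + 8
= 54

54


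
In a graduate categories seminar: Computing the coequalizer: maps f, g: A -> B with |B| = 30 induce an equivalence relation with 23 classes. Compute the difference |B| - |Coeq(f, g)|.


The coequalizer Coeq(f, g) = B / ~ has one element per equivalence class.
|B| = 30, |Coeq(f, g)| = 23.
|B| - |Coeq(f, g)| = 30 - 23 = 7.

7


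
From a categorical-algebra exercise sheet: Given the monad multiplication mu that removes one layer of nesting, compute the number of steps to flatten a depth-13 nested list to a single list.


Each application of mu: T^2 -> T removes one layer of nesting.
Starting at depth 13 (i.e., T^13(X)), we need to reach T(X).
Number of mu applications = 13 - 1 = 12

12


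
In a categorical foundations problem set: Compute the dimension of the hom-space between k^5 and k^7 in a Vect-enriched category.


In Vect-enriched categories, Hom(k^n, k^m) is the space of m x n matrices.
dim(Hom(k^5, k^7)) = 7 * 5 = 35

35


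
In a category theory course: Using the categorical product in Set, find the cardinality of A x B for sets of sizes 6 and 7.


In Set, the product A x B is the Cartesian product.
By the universal property, |A x B| = |A| * |B|.
|A x B| = 6 * 7 = 42

42


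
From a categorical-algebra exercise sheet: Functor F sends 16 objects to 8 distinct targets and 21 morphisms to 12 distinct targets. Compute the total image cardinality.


The image of F consists of distinct objects and distinct morphisms.
|Im(F)| on objects = 8
|Im(F)| on morphisms = 12
Total image cardinality = 8 + 12 = 20

20


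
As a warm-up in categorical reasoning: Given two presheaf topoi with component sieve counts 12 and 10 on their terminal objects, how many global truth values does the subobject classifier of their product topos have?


In a product of presheaf topoi E_1 x E_2, the subobject classifier
is Omega = Omega_1 x Omega_2 (componentwise), so
|Omega(top)| = |Omega_1(top_1)| * |Omega_2(top_2)|.
= 12 * 10 = 120.

120


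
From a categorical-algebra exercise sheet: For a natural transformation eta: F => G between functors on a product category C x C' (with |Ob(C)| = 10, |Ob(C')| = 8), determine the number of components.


A natural transformation eta: F => G assigns one component morphism per
object of the domain category.
The domain is the product category C x C', so
|Ob(C x C')| = |Ob(C)| * |Ob(C')| = 10 * 8 = 80.
Therefore eta has 80 component morphisms.

80


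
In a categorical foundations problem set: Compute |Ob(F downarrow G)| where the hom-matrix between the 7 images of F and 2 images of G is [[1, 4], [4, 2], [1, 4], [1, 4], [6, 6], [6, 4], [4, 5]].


Objects of (F downarrow G) are triples (a, b, h: F(a)->G(b)).
The count equals the sum of all entries in the hom-matrix.
sum(row 0) = 5
sum(row 1) = 6
sum(row 2) = 5
sum(row 3) = 5
sum(row 4) = 12
sum(row 5) = 10
sum(row 6) = 9
Grand total = 52

52


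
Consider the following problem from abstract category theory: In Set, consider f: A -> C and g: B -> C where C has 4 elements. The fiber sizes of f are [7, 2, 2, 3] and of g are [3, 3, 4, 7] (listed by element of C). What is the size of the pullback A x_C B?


The pullback A x_C B consists of pairs (a, b) with f(a) = g(b).
For each element c in C, the fiber product has |f^-1(c)| * |g^-1(c)| elements.
Summing over C: 7 * 3 + 2 * 3 + 2 * 4 + 3 * 7
= 21 + 6 + 8 + 21 = 56

56


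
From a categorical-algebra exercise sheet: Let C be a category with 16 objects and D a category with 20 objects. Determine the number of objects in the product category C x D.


The product category C x D has objects that are pairs (c, d).
Number of pairs = |Ob(C)| * |Ob(D)| = 16 * 20 = 320

320


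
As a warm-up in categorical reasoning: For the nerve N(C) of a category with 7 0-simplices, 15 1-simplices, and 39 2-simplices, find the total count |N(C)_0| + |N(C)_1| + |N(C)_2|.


The 2-skeleton of the nerve N(C) consists of simplices in dimensions 0, 1, 2:
  |N(C)_0| = 7 (objects)
  |N(C)_1| = 15 (morphisms)
  |N(C)_2| = 39 (composable pairs)
Total = 7 + 15 + 39 = 61

61


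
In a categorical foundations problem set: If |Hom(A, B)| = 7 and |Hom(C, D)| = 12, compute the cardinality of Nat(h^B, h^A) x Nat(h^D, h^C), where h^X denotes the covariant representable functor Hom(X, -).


By the Yoneda lemma, Nat(h^B, h^A) is isomorphic to Hom(A, B),
so |Nat(h^B, h^A)| = |Hom(A, B)| and |Nat(h^D, h^C)| = |Hom(C, D)|.
|Hom(A, B)| = 7, |Hom(C, D)| = 12.
|Nat(h^B, h^A) x Nat(h^D, h^C)| = 7 * 12 = 84

84


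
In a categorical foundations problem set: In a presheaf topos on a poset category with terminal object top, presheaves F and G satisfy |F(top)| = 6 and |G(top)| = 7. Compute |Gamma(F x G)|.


Global sections of a presheaf on a poset with terminal top satisfy
Gamma(H) ~ H(top). Presheaves admit pointwise products, so
(F x G)(top) = F(top) x G(top) (Cartesian product).
|Gamma(F x G)| = |F(top)| * |G(top)| = 6 * 7 = 42.

42


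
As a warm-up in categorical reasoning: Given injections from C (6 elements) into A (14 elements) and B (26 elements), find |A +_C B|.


The pushout A +_C B identifies the images of C in A and B.
|A +_C B| = |A| + |B| - |C| (for injections).
= 14 + 26 - 6 = 34

34


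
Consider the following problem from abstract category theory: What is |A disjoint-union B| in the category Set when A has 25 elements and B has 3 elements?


In Set, the coproduct A + B is the disjoint union.
|A + B| = |A| + |B| = 25 + 3 = 28

28


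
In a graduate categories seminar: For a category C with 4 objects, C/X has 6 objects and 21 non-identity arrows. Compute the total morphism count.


In the slice category C/X, objects are morphisms to X.
Identity morphisms: 6 (one per object of C/X).
Non-identity morphisms: 21.
Total = 6 + 21 = 27

27


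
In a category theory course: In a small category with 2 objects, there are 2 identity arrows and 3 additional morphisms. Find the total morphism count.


Each object has an identity morphism, giving 2 identities.
Adding the 3 non-identity morphisms:
Total = 2 + 3 = 5

5


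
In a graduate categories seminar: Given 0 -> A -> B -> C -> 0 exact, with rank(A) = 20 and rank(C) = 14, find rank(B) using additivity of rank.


For a short exact sequence 0 -> A -> B -> C -> 0,
rank is additive: rank(B) = rank(A) + rank(C).
rank(B) = 20 + 14 = 34

34


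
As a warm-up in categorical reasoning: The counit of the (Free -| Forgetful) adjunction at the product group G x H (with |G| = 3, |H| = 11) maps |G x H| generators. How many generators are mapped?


The counit epsilon_K: F(U(K)) -> K of the Free-Forgetful adjunction
maps |K| generators of F(U(K)) into K. For K = G x H (the product group),
|G x H| = |G| * |H|.
Total generators mapped = 3 * 11 = 33.

33


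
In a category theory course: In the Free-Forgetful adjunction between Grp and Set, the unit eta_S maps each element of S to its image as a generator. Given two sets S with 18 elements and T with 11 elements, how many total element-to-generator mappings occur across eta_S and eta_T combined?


The unit eta_X: X -> U(F(X)) of the Free-Forgetful adjunction
maps each element of X to a generator of F(X). For X = S + T (disjoint
union in Set), |S + T| = |S| + |T|.
Total mappings = 18 + 11 = 29.

29


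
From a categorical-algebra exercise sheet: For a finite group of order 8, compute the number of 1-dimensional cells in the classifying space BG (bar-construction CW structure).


In the bar-construction CW model of BG, the n-cells are indexed by
n-tuples [g_1|...|g_n] of non-identity elements of G (degenerate
simplices with some g_i = e do not contribute cells), so there are
(|G| - 1)^n n-cells.
For dim = 1 with |G| = 8:
cells = (8 - 1)^1 = 7^1 = 7

7


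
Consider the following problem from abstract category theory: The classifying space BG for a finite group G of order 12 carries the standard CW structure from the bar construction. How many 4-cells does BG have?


In the bar-construction CW model of BG, the n-cells are indexed by
n-tuples [g_1|...|g_n] of non-identity elements of G (degenerate
simplices with some g_i = e do not contribute cells), so there are
(|G| - 1)^n n-cells.
For dim = 4 with |G| = 12:
cells = (12 - 1)^4 = 11^4 = 14641

14641


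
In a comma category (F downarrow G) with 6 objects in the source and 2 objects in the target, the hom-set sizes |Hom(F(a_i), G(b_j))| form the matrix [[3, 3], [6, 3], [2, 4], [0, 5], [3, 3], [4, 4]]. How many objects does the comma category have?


Objects of (F downarrow G) are triples (a, b, h: F(a)->G(b)).
The count equals the sum of all entries in the hom-matrix.
sum(row 0) = 6
sum(row 1) = 9
sum(row 2) = 6
sum(row 3) = 5
sum(row 4) = 6
sum(row 5) = 8
Grand total = 40

40


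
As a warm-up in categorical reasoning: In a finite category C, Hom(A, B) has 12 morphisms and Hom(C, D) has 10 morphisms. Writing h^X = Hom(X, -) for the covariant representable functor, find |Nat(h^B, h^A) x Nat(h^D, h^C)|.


By the Yoneda lemma, Nat(h^B, h^A) is isomorphic to Hom(A, B),
so |Nat(h^B, h^A)| = |Hom(A, B)| and |Nat(h^D, h^C)| = |Hom(C, D)|.
|Hom(A, B)| = 12, |Hom(C, D)| = 10.
|Nat(h^B, h^A) x Nat(h^D, h^C)| = 12 * 10 = 120

120


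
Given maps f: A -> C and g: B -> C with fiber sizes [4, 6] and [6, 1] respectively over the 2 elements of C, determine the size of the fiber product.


The pullback A x_C B consists of pairs (a, b) with f(a) = g(b).
For each element c in C, the fiber product has |f^-1(c)| * |g^-1(c)| elements.
Summing over C: 4 * 6 + 6 * 1
= 24 + 6 = 30

30


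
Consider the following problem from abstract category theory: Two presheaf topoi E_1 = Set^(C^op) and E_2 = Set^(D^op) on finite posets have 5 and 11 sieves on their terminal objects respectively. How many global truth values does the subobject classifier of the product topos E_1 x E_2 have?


In a product of presheaf topoi E_1 x E_2, the subobject classifier
is Omega = Omega_1 x Omega_2 (componentwise), so
|Omega(top)| = |Omega_1(top_1)| * |Omega_2(top_2)|.
= 5 * 11 = 55.

55


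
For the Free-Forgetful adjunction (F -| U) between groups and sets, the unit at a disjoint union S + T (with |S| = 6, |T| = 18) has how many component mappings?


The unit eta_X: X -> U(F(X)) of the Free-Forgetful adjunction
maps each element of X to a generator of F(X). For X = S + T (disjoint
union in Set), |S + T| = |S| + |T|.
Total mappings = 6 + 18 = 24.

24


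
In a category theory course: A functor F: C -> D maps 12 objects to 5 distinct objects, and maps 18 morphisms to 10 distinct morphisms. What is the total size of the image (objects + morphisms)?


The image of F consists of distinct objects and distinct morphisms.
|Im(F)| on objects = 5
|Im(F)| on morphisms = 10
Total image cardinality = 5 + 10 = 15

15


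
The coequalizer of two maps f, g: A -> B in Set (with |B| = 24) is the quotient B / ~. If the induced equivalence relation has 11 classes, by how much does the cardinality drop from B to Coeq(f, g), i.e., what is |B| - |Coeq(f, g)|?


The coequalizer Coeq(f, g) = B / ~ has one element per equivalence class.
|B| = 24, |Coeq(f, g)| = 11.
|B| - |Coeq(f, g)| = 24 - 11 = 13.

13


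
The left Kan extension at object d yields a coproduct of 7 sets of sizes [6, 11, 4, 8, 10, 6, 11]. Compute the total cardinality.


Pointwise, the left Kan extension (Lan_F H)(d) is the colimit, indexed
by the comma category (F downarrow d), of H composed with the
projection (F downarrow d) -> C. Here that colimit is given
as a coproduct (disjoint union) of sets, so its cardinality is the
sum of the sizes of the summands.
Coproduct of sets with sizes: 6 + 11 + 4 + 8 + 10 + 6 + 11
= 56

56


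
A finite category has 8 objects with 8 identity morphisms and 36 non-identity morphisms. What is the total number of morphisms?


Each object has an identity morphism, giving 8 identities.
Adding the 36 non-identity morphisms:
Total = 8 + 36 = 44

44


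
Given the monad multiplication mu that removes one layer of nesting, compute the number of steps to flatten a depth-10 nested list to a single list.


Each application of mu: T^2 -> T removes one layer of nesting.
Starting at depth 10 (i.e., T^10(X)), we need to reach T(X).
Number of mu applications = 10 - 1 = 9

9


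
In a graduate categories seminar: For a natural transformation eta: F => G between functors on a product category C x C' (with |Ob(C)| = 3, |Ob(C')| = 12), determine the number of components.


A natural transformation eta: F => G assigns one component morphism per
object of the domain category.
The domain is the product category C x C', so
|Ob(C x C')| = |Ob(C)| * |Ob(C')| = 3 * 12 = 36.
Therefore eta has 36 component morphisms.

36


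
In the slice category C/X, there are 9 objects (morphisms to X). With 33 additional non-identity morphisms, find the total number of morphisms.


In the slice category C/X, objects are morphisms to X.
Identity morphisms: 9 (one per object of C/X).
Non-identity morphisms: 33.
Total = 9 + 33 = 42

42


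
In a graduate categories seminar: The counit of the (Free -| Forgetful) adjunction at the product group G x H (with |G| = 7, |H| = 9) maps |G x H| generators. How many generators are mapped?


The counit epsilon_K: F(U(K)) -> K of the Free-Forgetful adjunction
maps |K| generators of F(U(K)) into K. For K = G x H (the product group),
|G x H| = |G| * |H|.
Total generators mapped = 7 * 9 = 63.

63
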